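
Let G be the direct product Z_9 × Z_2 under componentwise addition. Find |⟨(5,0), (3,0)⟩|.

|⟨(5,0)⟩| = 9 and |⟨(3,0)⟩| = 3, so |H| is a multiple of lcm(9, 3) = 9 and divides |G| = 18.
Closing under the operation: H = {(0,0), (1,0), (2,0), (3,0), (4,0), (5,0), (6,0), (7,0), (8,0)}, so |H| = 9.

9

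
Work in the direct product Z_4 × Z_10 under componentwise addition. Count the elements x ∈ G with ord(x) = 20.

An element (a,b) has order lcm(ord(a), ord(b)); count pairs with lcm equal to 20.
Enumerating gives 16 such elements.

16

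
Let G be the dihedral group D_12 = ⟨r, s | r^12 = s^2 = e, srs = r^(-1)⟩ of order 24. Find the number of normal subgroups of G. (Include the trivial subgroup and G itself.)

G has 34 subgroups. Checking conjugation-invariance by order — order 1: 1/1 normal; order 2: 1/13 normal; order 3: 1/1 normal; order 4: 1/7 normal; order 6: 1/5 normal; order 8: 0/3 normal; order 12: 3/3 normal; order 24: 1/1 normal.
Total normal subgroups: 9.

9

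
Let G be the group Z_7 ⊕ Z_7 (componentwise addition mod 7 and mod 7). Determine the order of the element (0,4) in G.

7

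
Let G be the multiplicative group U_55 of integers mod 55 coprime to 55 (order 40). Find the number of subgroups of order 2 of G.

3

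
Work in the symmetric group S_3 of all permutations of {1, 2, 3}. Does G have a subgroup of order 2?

Yes

2 | 6. A subgroup of order 2 is {e, (1 2)}.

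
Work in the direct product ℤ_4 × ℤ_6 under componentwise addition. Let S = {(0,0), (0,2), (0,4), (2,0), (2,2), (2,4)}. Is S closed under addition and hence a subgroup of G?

Yes

|S| = 6 divides |G| = 24, consistent with Lagrange.
S contains the identity, every element's inverse is in S, and S is closed under +: it is a subgroup.
In fact S = ⟨(2,4)⟩.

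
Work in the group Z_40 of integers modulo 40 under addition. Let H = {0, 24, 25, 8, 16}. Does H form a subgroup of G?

8 ∈ H but its inverse 32 ∉ H, so H is not a subgroup.

No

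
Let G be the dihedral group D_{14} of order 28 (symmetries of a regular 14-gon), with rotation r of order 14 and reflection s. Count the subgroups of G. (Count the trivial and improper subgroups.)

28

|G| = 28, so by Lagrange every subgroup order divides 28. Divisors: 1, 2, 4, 7, 14, 28.
Subgroups by order — order 1: 1; order 2: 15; order 4: 7; order 7: 1; order 14: 3; order 28: 1.
Total: 1 + 15 + 7 + 1 + 3 + 1 = 28.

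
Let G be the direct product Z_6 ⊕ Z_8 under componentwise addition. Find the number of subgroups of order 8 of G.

3

|G| = 48 and 8 | 48, so subgroups of order 8 are possible by Lagrange.
The subgroups of order 8 are: {(0,0), (0,1), (0,2), (0,3), (0,4), (0,5), (0,6), (0,7)}; {(0,0), (0,2), (0,4), (0,6), (3,0), (3,2), (3,4), (3,6)}; {(0,0), (0,2), (0,4), (0,6), (3,1), (3,3), (3,5), (3,7)}.
So G has 3 subgroups of order 8.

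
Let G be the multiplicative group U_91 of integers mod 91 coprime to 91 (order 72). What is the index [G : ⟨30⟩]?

|⟨30⟩| = 6 and |G| = 72.
By Lagrange, [G : H] = |G|/|H| = 72/6 = 12.

12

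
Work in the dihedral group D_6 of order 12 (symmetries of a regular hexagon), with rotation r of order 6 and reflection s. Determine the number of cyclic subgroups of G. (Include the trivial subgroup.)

10

A cyclic subgroup of order d is generated by each of its φ(d) elements of order d, so the cyclic subgroups of order d number (#elements of order d)/φ(d).
Cyclic subgroups by order — order 1: 1; order 2: 7; order 3: 1; order 6: 1.
Total: 10.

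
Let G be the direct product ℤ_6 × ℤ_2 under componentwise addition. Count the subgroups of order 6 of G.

|G| = 12 and 6 | 12, so subgroups of order 6 are possible by Lagrange.
The subgroups of order 6 are: {(0,0), (0,1), (2,0), (2,1), (4,0), (4,1)}; {(0,0), (1,0), (2,0), (3,0), (4,0), (5,0)}; {(0,0), (1,1), (2,0), (3,1), (4,0), (5,1)}.
So G has 3 subgroups of order 6.

3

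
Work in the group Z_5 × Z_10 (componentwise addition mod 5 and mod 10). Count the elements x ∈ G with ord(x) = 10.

An element (a,b) has order lcm(ord(a), ord(b)); count pairs with lcm equal to 10.
Enumerating gives 24 such elements.

24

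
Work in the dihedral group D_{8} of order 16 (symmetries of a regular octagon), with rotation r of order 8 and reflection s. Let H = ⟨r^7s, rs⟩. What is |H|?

8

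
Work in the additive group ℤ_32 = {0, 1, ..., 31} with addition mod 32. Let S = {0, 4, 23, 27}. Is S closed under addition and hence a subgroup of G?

No

27 ∈ S but its inverse 5 ∉ S, so S is not a subgroup.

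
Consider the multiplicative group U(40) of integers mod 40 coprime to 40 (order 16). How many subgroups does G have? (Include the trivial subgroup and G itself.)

27

|G| = 16, so by Lagrange every subgroup order divides 16. Divisors: 1, 2, 4, 8, 16.
Subgroups by order — order 1: 1; order 2: 7; order 4: 11; order 8: 7; order 16: 1.
Total: 1 + 7 + 11 + 7 + 1 = 27.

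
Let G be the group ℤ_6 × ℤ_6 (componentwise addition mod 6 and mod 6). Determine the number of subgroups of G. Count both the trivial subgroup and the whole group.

30

|G| = 36, so by Lagrange every subgroup order divides 36. Divisors: 1, 2, 3, 4, 6, 9, 12, 18, 36.
Subgroups by order — order 1: 1; order 2: 3; order 3: 4; order 4: 1; order 6: 12; order 9: 1; order 12: 4; order 18: 3; order 36: 1.
Total: 1 + 3 + 4 + 1 + 12 + 1 + 4 + 3 + 1 = 30.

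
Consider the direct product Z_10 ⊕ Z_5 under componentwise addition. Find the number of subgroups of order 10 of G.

|G| = 50 and 10 | 50, so subgroups of order 10 are possible by Lagrange.
The subgroups of order 10 are: {(0,0), (0,1), (0,2), (0,3), (0,4), (5,0), (5,1), (5,2), (5,3), (5,4)}; {(0,0), (1,0), (2,0), (3,0), (4,0), (5,0), (6,0), (7,0), (8,0), (9,0)}; {(0,0), (1,1), (2,2), (3,3), (4,4), (5,0), (6,1), (7,2), (8,3), (9,4)}; {(0,0), (1,2), (2,4), (3,1), (4,3), (5,0), (6,2), (7,4), (8,1), (9,3)}; … (6 in all).
So G has 6 subgroups of order 10.

6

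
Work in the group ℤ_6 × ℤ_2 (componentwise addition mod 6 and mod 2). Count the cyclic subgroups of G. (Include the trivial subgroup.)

A cyclic subgroup of order d is generated by each of its φ(d) elements of order d, so the cyclic subgroups of order d number (#elements of order d)/φ(d).
Cyclic subgroups by order — order 1: 1; order 2: 3; order 3: 1; order 6: 3.
Total: 8.

8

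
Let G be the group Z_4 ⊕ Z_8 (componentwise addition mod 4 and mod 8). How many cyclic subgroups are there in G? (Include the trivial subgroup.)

14

A cyclic subgroup of order d is generated by each of its φ(d) elements of order d, so the cyclic subgroups of order d number (#elements of order d)/φ(d).
Cyclic subgroups by order — order 1: 1; order 2: 3; order 4: 6; order 8: 4.
Total: 14.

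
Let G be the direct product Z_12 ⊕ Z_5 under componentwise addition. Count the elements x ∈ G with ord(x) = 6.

An element (a,b) has order lcm(ord(a), ord(b)); count pairs with lcm equal to 6.
Enumerating gives 2 such elements.

2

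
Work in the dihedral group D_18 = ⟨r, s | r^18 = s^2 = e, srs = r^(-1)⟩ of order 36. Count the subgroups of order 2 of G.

|G| = 36 and 2 | 36, so subgroups of order 2 are possible by Lagrange.
The subgroups of order 2 are: {e, r^10s}; {e, r^11s}; {e, r^12s}; {e, r^13s}; … (19 in all).
So G has 19 subgroups of order 2.

19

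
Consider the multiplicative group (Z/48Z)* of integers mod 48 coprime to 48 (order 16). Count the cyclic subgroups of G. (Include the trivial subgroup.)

Group the elements of G by the cyclic subgroup they generate; each cyclic subgroup of order d accounts for φ(d) elements.
Cyclic subgroups by order — order 1: 1; order 2: 7; order 4: 4.
Total: 12.

12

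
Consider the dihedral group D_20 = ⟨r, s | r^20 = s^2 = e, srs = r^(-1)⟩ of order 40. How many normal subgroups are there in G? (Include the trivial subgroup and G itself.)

G has 48 subgroups. Checking conjugation-invariance by order — order 1: 1/1 normal; order 2: 1/21 normal; order 4: 1/11 normal; order 5: 1/1 normal; order 8: 0/5 normal; order 10: 1/5 normal; order 20: 3/3 normal; order 40: 1/1 normal.
Total normal subgroups: 9.

9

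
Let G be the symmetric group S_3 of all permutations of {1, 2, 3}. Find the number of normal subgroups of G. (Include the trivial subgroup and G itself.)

3

G has 6 subgroups. Checking conjugation-invariance by order — order 1: 1/1 normal; order 2: 0/3 normal; order 3: 1/1 normal; order 6: 1/1 normal.
Total normal subgroups: 3.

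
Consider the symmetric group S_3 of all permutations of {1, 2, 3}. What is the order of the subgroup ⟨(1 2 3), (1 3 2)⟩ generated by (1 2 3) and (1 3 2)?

3

|⟨(1 2 3)⟩| = 3 and |⟨(1 3 2)⟩| = 3, so |H| is a multiple of lcm(3, 3) = 3 and divides |G| = 6.
Closing under the operation: H = {e, (1 2 3), (1 3 2)}, so |H| = 3.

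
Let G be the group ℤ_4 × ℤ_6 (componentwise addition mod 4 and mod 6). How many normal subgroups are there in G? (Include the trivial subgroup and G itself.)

16

G is abelian, so every subgroup is normal.
G has 16 subgroups in total, hence 16 normal subgroups.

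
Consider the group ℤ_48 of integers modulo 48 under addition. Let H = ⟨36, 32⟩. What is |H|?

12

|⟨36⟩| = 4 and |⟨32⟩| = 3, so |H| is a multiple of lcm(4, 3) = 12 and divides |G| = 48.
Closing under the operation: H = {0, 4, 8, 12, 16, 20, 24, 28, 32, 36, 40, 44}, so |H| = 12.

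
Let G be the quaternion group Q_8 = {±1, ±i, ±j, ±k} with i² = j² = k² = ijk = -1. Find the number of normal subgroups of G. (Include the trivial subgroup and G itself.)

6

G has 6 subgroups. Checking conjugation-invariance by order — order 1: 1/1 normal; order 2: 1/1 normal; order 4: 3/3 normal; order 8: 1/1 normal.
Total normal subgroups: 6.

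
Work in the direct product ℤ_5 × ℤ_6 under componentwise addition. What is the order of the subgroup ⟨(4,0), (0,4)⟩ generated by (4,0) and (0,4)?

15

|⟨(4,0)⟩| = 5 and |⟨(0,4)⟩| = 3, so |H| is a multiple of lcm(5, 3) = 15 and divides |G| = 30.
Closing under the operation: H = {(0,0), (0,2), (0,4), (1,0), (1,2), (1,4), (2,0), (2,2), (2,4), (3,0), (3,2), (3,4), (4,0), (4,2), (4,4)}, so |H| = 15.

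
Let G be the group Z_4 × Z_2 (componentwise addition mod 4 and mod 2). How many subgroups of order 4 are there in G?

|G| = 8 and 4 | 8, so subgroups of order 4 are possible by Lagrange.
The subgroups of order 4 are: {(0,0), (0,1), (2,0), (2,1)}; {(0,0), (1,0), (2,0), (3,0)}; {(0,0), (1,1), (2,0), (3,1)}.
So G has 3 subgroups of order 4.

3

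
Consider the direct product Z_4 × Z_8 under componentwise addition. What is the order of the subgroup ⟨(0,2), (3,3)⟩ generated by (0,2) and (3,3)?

16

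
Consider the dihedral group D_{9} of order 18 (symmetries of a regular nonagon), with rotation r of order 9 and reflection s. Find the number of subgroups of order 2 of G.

|G| = 18 and 2 | 18, so subgroups of order 2 are possible by Lagrange.
The subgroups of order 2 are: {e, r^2s}; {e, r^3s}; {e, r^4s}; {e, r^5s}; … (9 in all).
So G has 9 subgroups of order 2.

9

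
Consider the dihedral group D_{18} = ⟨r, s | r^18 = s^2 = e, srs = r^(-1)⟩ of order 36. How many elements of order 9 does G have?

The elements of order 9 are: r^2, r^4, r^8, r^10, r^14, r^16.
That's 6.

6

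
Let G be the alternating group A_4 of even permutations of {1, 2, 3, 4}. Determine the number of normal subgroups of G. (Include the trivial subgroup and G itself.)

3

G has 10 subgroups. Checking conjugation-invariance by order — order 1: 1/1 normal; order 2: 0/3 normal; order 3: 0/4 normal; order 4: 1/1 normal; order 12: 1/1 normal.
Total normal subgroups: 3.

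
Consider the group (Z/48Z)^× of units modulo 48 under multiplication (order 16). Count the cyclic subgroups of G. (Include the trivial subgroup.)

12

A cyclic subgroup of order d is generated by each of its φ(d) elements of order d, so the cyclic subgroups of order d number (#elements of order d)/φ(d).
Cyclic subgroups by order — order 1: 1; order 2: 7; order 4: 4.
Total: 12.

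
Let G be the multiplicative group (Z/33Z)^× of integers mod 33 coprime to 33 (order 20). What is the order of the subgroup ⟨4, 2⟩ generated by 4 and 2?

|⟨4⟩| = 5 and |⟨2⟩| = 10, so |H| is a multiple of lcm(5, 10) = 10 and divides |G| = 20.
Closing under the operation: H = {1, 2, 4, 8, 16, 17, 25, 29, 31, 32}, so |H| = 10.

10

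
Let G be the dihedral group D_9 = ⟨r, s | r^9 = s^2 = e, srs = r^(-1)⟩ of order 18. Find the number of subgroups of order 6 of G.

3

|G| = 18 and 6 | 18, so subgroups of order 6 are possible by Lagrange.
The subgroups of order 6 are: {e, r^3, r^6, r^2s, r^5s, r^8s}; {e, r^3, r^6, s, r^3s, r^6s}; {e, r^3, r^6, rs, r^4s, r^7s}.
So G has 3 subgroups of order 6.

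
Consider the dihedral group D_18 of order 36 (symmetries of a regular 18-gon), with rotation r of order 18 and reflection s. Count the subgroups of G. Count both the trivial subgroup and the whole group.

|G| = 36, so by Lagrange every subgroup order divides 36. Divisors: 1, 2, 3, 4, 6, 9, 12, 18, 36.
Subgroups by order — order 1: 1; order 2: 19; order 3: 1; order 4: 9; order 6: 7; order 9: 1; order 12: 3; order 18: 3; order 36: 1.
Total: 1 + 19 + 1 + 9 + 7 + 1 + 3 + 3 + 1 = 45.

45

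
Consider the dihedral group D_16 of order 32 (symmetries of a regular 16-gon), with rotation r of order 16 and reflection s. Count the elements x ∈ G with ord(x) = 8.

4

The elements of order 8 are: r^2, r^6, r^10, r^14.
That's 4.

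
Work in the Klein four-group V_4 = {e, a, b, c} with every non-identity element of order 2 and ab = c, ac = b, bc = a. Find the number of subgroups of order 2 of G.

3

|G| = 4 and 2 | 4, so subgroups of order 2 are possible by Lagrange.
The subgroups of order 2 are: {e, a}; {e, b}; {e, c}.
So G has 3 subgroups of order 2.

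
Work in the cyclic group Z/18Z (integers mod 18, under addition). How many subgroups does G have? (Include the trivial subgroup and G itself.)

6

Subgroups of the cyclic group Z/18Z correspond bijectively to divisors of 18.
Divisors of 18: 1, 2, 3, 6, 9, 18.
So Z/18Z has 6 subgroups.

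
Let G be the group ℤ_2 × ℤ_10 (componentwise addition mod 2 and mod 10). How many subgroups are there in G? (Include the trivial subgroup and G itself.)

10

|G| = 20, so by Lagrange every subgroup order divides 20. Divisors: 1, 2, 4, 5, 10, 20.
Subgroups by order — order 1: 1; order 2: 3; order 4: 1; order 5: 1; order 10: 3; order 20: 1.
Total: 1 + 3 + 1 + 1 + 3 + 1 = 10.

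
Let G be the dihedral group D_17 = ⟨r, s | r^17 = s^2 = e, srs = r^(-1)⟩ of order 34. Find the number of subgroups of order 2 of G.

17

|G| = 34 and 2 | 34, so subgroups of order 2 are possible by Lagrange.
The subgroups of order 2 are: {e, r^10s}; {e, r^11s}; {e, r^12s}; {e, r^13s}; … (17 in all).
So G has 17 subgroups of order 2.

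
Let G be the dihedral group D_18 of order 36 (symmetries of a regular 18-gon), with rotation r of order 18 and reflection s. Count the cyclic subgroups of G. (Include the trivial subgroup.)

24

A cyclic subgroup of order d is generated by each of its φ(d) elements of order d, so the cyclic subgroups of order d number (#elements of order d)/φ(d).
Cyclic subgroups by order — order 1: 1; order 2: 19; order 3: 1; order 6: 1; order 9: 1; order 18: 1.
Total: 24.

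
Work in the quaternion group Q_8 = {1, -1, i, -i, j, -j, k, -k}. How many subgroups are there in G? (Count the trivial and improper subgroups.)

|G| = 8, so by Lagrange every subgroup order divides 8. Divisors: 1, 2, 4, 8.
Subgroups by order — order 1: 1; order 2: 1; order 4: 3; order 8: 1.
Total: 1 + 1 + 3 + 1 = 6.

6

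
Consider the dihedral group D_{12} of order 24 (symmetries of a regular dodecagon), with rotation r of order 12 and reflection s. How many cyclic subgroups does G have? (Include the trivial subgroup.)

18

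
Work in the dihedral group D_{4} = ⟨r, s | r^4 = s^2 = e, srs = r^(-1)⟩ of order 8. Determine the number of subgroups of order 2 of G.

5

|G| = 8 and 2 | 8, so subgroups of order 2 are possible by Lagrange.
The subgroups of order 2 are: {e, r^2}; {e, r^2s}; {e, r^3s}; {e, rs}; … (5 in all).
So G has 5 subgroups of order 2.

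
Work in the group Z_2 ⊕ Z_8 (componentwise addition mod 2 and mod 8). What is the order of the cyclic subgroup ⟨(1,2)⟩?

The order of (1,2) in Z_2 × Z_8 is lcm(ord(1) in Z_2, ord(2) in Z_8).
ord(1) = 2 and ord(2) = 4, so |⟨(1,2)⟩| = lcm(2, 4) = 4.

4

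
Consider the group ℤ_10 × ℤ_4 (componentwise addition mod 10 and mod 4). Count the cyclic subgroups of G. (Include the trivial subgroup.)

Group the elements of G by the cyclic subgroup they generate; each cyclic subgroup of order d accounts for φ(d) elements.
Cyclic subgroups by order — order 1: 1; order 2: 3; order 4: 2; order 5: 1; order 10: 3; order 20: 2.
Total: 12.

12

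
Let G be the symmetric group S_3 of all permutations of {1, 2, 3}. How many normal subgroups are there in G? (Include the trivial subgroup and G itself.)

3

G has 6 subgroups. Checking conjugation-invariance by order — order 1: 1/1 normal; order 2: 0/3 normal; order 3: 1/1 normal; order 6: 1/1 normal.
Total normal subgroups: 3.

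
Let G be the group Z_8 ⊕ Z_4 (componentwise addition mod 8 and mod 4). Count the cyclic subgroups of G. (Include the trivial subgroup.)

14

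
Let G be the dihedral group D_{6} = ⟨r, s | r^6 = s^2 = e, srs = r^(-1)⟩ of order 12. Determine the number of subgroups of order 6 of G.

3

|G| = 12 and 6 | 12, so subgroups of order 6 are possible by Lagrange.
The subgroups of order 6 are: {e, r, r^2, r^3, r^4, r^5}; {e, r^2, r^4, s, r^2s, r^4s}; {e, r^2, r^4, rs, r^3s, r^5s}.
So G has 3 subgroups of order 6.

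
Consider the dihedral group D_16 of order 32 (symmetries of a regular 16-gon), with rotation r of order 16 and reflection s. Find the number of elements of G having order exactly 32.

No element of G has order 32 (even though 32 | 32).

0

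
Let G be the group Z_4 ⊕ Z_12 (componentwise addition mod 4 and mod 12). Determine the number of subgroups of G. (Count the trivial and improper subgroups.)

|G| = 48, so by Lagrange every subgroup order divides 48. Divisors: 1, 2, 3, 4, 6, 8, 12, 16, 24, 48.
Subgroups by order — order 1: 1; order 2: 3; order 3: 1; order 4: 7; order 6: 3; order 8: 3; order 12: 7; order 16: 1; order 24: 3; order 48: 1.
Total: 1 + 3 + 1 + 7 + 3 + 3 + 7 + 1 + 3 + 1 = 30.

30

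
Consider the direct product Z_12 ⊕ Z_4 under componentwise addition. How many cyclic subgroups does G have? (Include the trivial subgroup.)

Group the elements of G by the cyclic subgroup they generate; each cyclic subgroup of order d accounts for φ(d) elements.
Cyclic subgroups by order — order 1: 1; order 2: 3; order 3: 1; order 4: 6; order 6: 3; order 12: 6.
Total: 20.

20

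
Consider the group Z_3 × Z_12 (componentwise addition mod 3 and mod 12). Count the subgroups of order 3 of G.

4

|G| = 36 and 3 | 36, so subgroups of order 3 are possible by Lagrange.
The subgroups of order 3 are: {(0,0), (0,4), (0,8)}; {(0,0), (1,0), (2,0)}; {(0,0), (1,4), (2,8)}; {(0,0), (1,8), (2,4)}.
So G has 4 subgroups of order 3.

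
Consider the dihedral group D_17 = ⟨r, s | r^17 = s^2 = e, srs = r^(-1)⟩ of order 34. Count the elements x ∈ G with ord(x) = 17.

16

Enumerating element orders in G gives 16 elements of order 17.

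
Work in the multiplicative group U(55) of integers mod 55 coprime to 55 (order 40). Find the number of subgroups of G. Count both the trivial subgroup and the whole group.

|G| = 40, so by Lagrange every subgroup order divides 40. Divisors: 1, 2, 4, 5, 8, 10, 20, 40.
Subgroups by order — order 1: 1; order 2: 3; order 4: 3; order 5: 1; order 8: 1; order 10: 3; order 20: 3; order 40: 1.
Total: 1 + 3 + 3 + 1 + 1 + 3 + 3 + 1 = 16.

16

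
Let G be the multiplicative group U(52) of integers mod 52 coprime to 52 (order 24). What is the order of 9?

3

Compute successive powers of 9 mod 52: 9, 29, 1; 9^3 ≡ 1 (mod 52).
So |⟨9⟩| = 3.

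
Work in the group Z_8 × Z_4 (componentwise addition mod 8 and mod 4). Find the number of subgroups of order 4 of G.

7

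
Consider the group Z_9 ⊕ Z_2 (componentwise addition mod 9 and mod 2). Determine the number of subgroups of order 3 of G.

1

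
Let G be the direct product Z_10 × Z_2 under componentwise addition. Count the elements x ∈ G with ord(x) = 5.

An element (a,b) has order lcm(ord(a), ord(b)); count pairs with lcm equal to 5.
Enumerating gives 4 such elements.

4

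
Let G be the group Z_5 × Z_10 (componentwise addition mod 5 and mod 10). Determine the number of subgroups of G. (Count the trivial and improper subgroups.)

|G| = 50, so by Lagrange every subgroup order divides 50. Divisors: 1, 2, 5, 10, 25, 50.
Subgroups by order — order 1: 1; order 2: 1; order 5: 6; order 10: 6; order 25: 1; order 50: 1.
Total: 1 + 1 + 6 + 6 + 1 + 1 = 16.

16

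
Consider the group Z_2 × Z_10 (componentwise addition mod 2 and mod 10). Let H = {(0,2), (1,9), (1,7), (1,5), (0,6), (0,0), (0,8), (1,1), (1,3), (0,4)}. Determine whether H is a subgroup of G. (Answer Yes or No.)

Yes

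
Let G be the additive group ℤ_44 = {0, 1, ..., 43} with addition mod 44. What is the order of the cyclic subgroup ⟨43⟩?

44

In ℤ_44, the order of an element a is n/gcd(a, n).
gcd(43, 44) = 1, so |⟨43⟩| = 44/1 = 44.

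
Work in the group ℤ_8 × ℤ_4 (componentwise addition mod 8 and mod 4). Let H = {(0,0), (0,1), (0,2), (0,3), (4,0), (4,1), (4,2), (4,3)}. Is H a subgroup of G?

Yes

|H| = 8 divides |G| = 32, consistent with Lagrange.
H contains the identity, every element's inverse is in H, and H is closed under +: it is a subgroup.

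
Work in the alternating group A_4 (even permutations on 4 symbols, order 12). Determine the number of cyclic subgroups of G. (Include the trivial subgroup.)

8

Each element a generates a cyclic subgroup ⟨a⟩; distinct elements may generate the same one (a cyclic group of order d has φ(d) generators).
Cyclic subgroups by order — order 1: 1; order 2: 3; order 3: 4.
Total: 8.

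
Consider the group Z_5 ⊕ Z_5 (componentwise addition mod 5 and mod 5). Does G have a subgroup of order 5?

Yes

5 | 25. A subgroup of order 5 is {(0,0), (0,1), (0,2), (0,3), (0,4)}.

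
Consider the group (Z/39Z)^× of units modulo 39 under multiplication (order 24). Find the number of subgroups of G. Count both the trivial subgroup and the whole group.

16

|G| = 24, so by Lagrange every subgroup order divides 24. Divisors: 1, 2, 3, 4, 6, 8, 12, 24.
Subgroups by order — order 1: 1; order 2: 3; order 3: 1; order 4: 3; order 6: 3; order 8: 1; order 12: 3; order 24: 1.
Total: 1 + 3 + 1 + 3 + 3 + 1 + 3 + 1 = 16.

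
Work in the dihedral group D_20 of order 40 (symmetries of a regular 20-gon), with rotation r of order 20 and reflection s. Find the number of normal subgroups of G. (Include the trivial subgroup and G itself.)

9

G has 48 subgroups. Checking conjugation-invariance by order — order 1: 1/1 normal; order 2: 1/21 normal; order 4: 1/11 normal; order 5: 1/1 normal; order 8: 0/5 normal; order 10: 1/5 normal; order 20: 3/3 normal; order 40: 1/1 normal.
Total normal subgroups: 9.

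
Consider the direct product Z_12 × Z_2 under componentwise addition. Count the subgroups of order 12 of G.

|G| = 24 and 12 | 24, so subgroups of order 12 are possible by Lagrange.
The subgroups of order 12 are: {(0,0), (0,1), (2,0), (2,1), (4,0), (4,1), (6,0), (6,1), (8,0), (8,1), (10,0), (10,1)}; {(0,0), (1,0), (2,0), (3,0), (4,0), (5,0), (6,0), (7,0), (8,0), (9,0), (10,0), (11,0)}; {(0,0), (1,1), (2,0), (3,1), (4,0), (5,1), (6,0), (7,1), (8,0), (9,1), (10,0), (11,1)}.
So G has 3 subgroups of order 12.

3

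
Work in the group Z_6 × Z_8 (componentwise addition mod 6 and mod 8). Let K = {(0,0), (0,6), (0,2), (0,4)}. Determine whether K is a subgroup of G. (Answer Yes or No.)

|K| = 4 divides |G| = 48, consistent with Lagrange.
K contains the identity, every element's inverse is in K, and K is closed under +: it is a subgroup.
In fact K = ⟨(0,2)⟩.

Yes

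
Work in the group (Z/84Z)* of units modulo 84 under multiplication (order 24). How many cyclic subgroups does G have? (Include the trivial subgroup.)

16

Each element a generates a cyclic subgroup ⟨a⟩; distinct elements may generate the same one (a cyclic group of order d has φ(d) generators).
Cyclic subgroups by order — order 1: 1; order 2: 7; order 3: 1; order 6: 7.
Total: 16.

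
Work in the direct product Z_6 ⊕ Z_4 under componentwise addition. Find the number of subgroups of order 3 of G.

1

|G| = 24 and 3 | 24, so subgroups of order 3 are possible by Lagrange.
The subgroups of order 3 are: {(0,0), (2,0), (4,0)}.
So G has 1 subgroup of order 3.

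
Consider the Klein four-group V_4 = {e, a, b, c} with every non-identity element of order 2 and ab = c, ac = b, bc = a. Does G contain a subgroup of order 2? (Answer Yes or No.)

Yes

2 | 4. A subgroup of order 2 is {e, a}.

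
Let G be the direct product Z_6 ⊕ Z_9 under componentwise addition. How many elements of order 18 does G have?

18

An element (a,b) has order lcm(ord(a), ord(b)); count pairs with lcm equal to 18.
Enumerating gives 18 such elements.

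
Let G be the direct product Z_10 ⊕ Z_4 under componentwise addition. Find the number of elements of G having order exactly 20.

An element (a,b) has order lcm(ord(a), ord(b)); count pairs with lcm equal to 20.
Enumerating gives 16 such elements.

16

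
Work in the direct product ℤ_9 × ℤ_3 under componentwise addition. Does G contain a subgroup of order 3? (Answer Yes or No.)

3 | 27. A subgroup of order 3 is {(0,0), (0,1), (0,2)}.

Yes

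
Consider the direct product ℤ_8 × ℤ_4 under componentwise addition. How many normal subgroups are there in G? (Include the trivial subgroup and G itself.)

G is abelian, so every subgroup is normal.
G has 22 subgroups in total, hence 22 normal subgroups.

22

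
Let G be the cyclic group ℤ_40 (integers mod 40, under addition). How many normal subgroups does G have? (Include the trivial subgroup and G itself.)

G is abelian, so every subgroup is normal.
G has 8 subgroups in total, hence 8 normal subgroups.

8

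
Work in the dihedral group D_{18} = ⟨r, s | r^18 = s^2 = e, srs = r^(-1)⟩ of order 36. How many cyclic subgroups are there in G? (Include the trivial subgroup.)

Group the elements of G by the cyclic subgroup they generate; each cyclic subgroup of order d accounts for φ(d) elements.
Cyclic subgroups by order — order 1: 1; order 2: 19; order 3: 1; order 6: 1; order 9: 1; order 18: 1.
Total: 24.

24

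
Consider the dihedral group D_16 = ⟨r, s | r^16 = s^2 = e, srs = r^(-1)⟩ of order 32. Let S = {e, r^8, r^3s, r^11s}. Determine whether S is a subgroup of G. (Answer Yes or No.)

|S| = 4 divides |G| = 32, consistent with Lagrange.
S contains the identity, every element's inverse is in S, and S is closed under ·: it is a subgroup.

Yes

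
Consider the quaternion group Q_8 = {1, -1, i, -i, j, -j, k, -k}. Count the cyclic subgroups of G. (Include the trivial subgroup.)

5

Each element a generates a cyclic subgroup ⟨a⟩; distinct elements may generate the same one (a cyclic group of order d has φ(d) generators).
Cyclic subgroups by order — order 1: 1; order 2: 1; order 4: 3.
Total: 5.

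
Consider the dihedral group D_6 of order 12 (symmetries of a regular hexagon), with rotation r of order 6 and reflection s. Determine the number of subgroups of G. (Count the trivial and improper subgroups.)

16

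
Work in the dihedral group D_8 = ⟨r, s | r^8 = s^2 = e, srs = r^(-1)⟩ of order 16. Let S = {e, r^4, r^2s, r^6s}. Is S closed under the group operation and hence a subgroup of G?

|S| = 4 divides |G| = 16, consistent with Lagrange.
S contains the identity, every element's inverse is in S, and S is closed under ·: it is a subgroup.

Yes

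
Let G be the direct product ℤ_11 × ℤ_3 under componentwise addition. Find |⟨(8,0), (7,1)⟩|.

|⟨(8,0)⟩| = 11 and |⟨(7,1)⟩| = 33, so |H| is a multiple of lcm(11, 33) = 33 and divides |G| = 33.
Closing {(8,0), (7,1)} under the group operation gives all of G, so |H| = 33.

33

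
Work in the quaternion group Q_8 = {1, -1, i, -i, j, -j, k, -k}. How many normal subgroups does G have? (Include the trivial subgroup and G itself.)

G has 6 subgroups. Checking conjugation-invariance by order — order 1: 1/1 normal; order 2: 1/1 normal; order 4: 3/3 normal; order 8: 1/1 normal.
Total normal subgroups: 6.

6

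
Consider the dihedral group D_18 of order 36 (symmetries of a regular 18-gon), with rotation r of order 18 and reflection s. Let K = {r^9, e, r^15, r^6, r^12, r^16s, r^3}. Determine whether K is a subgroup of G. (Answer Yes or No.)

No

|K| = 7 does not divide |G| = 36, so by Lagrange K is not a subgroup.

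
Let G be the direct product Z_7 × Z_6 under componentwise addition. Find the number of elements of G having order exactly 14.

6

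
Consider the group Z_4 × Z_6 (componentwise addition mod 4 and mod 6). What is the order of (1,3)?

4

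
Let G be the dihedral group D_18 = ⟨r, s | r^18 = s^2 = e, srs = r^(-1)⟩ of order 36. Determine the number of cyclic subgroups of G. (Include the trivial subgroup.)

Each element a generates a cyclic subgroup ⟨a⟩; distinct elements may generate the same one (a cyclic group of order d has φ(d) generators).
Cyclic subgroups by order — order 1: 1; order 2: 19; order 3: 1; order 6: 1; order 9: 1; order 18: 1.
Total: 24.

24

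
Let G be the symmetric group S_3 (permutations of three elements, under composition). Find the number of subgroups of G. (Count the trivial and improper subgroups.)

6

|G| = 6, so by Lagrange every subgroup order divides 6. Divisors: 1, 2, 3, 6.
Subgroups by order — order 1: 1; order 2: 3; order 3: 1; order 6: 1.
Total: 1 + 3 + 1 + 1 = 6.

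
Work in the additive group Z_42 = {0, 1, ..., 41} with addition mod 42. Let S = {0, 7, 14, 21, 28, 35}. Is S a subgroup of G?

|S| = 6 divides |G| = 42, consistent with Lagrange.
S contains the identity, every element's inverse is in S, and S is closed under +: it is a subgroup.
In fact S = ⟨35⟩.

Yes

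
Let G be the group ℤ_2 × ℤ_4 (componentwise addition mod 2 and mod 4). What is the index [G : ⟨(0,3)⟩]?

|⟨(0,3)⟩| = 4 and |G| = 8.
By Lagrange, [G : H] = |G|/|H| = 8/4 = 2.

2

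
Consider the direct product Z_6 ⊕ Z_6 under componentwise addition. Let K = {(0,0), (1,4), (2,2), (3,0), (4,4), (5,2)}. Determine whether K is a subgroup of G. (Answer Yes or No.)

|K| = 6 divides |G| = 36, consistent with Lagrange.
K contains the identity, every element's inverse is in K, and K is closed under +: it is a subgroup.
In fact K = ⟨(5,2)⟩.

Yes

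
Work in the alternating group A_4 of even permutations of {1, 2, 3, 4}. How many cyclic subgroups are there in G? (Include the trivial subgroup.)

8

A cyclic subgroup of order d is generated by each of its φ(d) elements of order d, so the cyclic subgroups of order d number (#elements of order d)/φ(d).
Cyclic subgroups by order — order 1: 1; order 2: 3; order 3: 4.
Total: 8.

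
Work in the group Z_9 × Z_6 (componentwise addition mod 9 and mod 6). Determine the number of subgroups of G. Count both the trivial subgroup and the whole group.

|G| = 54, so by Lagrange every subgroup order divides 54. Divisors: 1, 2, 3, 6, 9, 18, 27, 54.
Subgroups by order — order 1: 1; order 2: 1; order 3: 4; order 6: 4; order 9: 4; order 18: 4; order 27: 1; order 54: 1.
Total: 1 + 1 + 4 + 4 + 4 + 4 + 1 + 1 = 20.

20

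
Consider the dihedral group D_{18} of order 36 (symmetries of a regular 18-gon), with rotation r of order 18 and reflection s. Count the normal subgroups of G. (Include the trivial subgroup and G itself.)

9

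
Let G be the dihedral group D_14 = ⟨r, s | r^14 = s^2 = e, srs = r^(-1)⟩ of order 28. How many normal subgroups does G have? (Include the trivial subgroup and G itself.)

G has 28 subgroups. Checking conjugation-invariance by order — order 1: 1/1 normal; order 2: 1/15 normal; order 4: 0/7 normal; order 7: 1/1 normal; order 14: 3/3 normal; order 28: 1/1 normal.
Total normal subgroups: 7.

7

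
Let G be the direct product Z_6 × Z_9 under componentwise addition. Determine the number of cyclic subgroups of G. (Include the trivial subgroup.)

Group the elements of G by the cyclic subgroup they generate; each cyclic subgroup of order d accounts for φ(d) elements.
Cyclic subgroups by order — order 1: 1; order 2: 1; order 3: 4; order 6: 4; order 9: 3; order 18: 3.
Total: 16.

16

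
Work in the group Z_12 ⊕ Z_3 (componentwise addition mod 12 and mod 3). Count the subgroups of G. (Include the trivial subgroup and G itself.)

|G| = 36, so by Lagrange every subgroup order divides 36. Divisors: 1, 2, 3, 4, 6, 9, 12, 18, 36.
Subgroups by order — order 1: 1; order 2: 1; order 3: 4; order 4: 1; order 6: 4; order 9: 1; order 12: 4; order 18: 1; order 36: 1.
Total: 1 + 1 + 4 + 1 + 4 + 1 + 4 + 1 + 1 = 18.

18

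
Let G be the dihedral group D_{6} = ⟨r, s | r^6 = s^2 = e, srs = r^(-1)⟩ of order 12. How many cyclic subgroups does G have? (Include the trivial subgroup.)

10

A cyclic subgroup of order d is generated by each of its φ(d) elements of order d, so the cyclic subgroups of order d number (#elements of order d)/φ(d).
Cyclic subgroups by order — order 1: 1; order 2: 7; order 3: 1; order 6: 1.
Total: 10.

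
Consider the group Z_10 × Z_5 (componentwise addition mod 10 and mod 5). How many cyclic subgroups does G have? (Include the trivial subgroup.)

A cyclic subgroup of order d is generated by each of its φ(d) elements of order d, so the cyclic subgroups of order d number (#elements of order d)/φ(d).
Cyclic subgroups by order — order 1: 1; order 2: 1; order 5: 6; order 10: 6.
Total: 14.

14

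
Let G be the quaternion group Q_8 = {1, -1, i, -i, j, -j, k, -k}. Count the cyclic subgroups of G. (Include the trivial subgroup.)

Group the elements of G by the cyclic subgroup they generate; each cyclic subgroup of order d accounts for φ(d) elements.
Cyclic subgroups by order — order 1: 1; order 2: 1; order 4: 3.
Total: 5.

5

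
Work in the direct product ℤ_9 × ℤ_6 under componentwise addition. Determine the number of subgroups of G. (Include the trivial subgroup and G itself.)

|G| = 54, so by Lagrange every subgroup order divides 54. Divisors: 1, 2, 3, 6, 9, 18, 27, 54.
Subgroups by order — order 1: 1; order 2: 1; order 3: 4; order 6: 4; order 9: 4; order 18: 4; order 27: 1; order 54: 1.
Total: 1 + 1 + 4 + 4 + 4 + 4 + 1 + 1 = 20.

20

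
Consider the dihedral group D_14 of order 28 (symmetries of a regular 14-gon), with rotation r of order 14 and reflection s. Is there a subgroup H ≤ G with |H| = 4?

4 | 28. A subgroup of order 4 is {e, r^7, r^3s, r^10s}.

Yes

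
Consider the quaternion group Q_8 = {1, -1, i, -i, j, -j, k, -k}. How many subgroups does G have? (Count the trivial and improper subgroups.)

|G| = 8, so by Lagrange every subgroup order divides 8. Divisors: 1, 2, 4, 8.
Subgroups by order — order 1: 1; order 2: 1; order 4: 3; order 8: 1.
Total: 1 + 1 + 3 + 1 = 6.

6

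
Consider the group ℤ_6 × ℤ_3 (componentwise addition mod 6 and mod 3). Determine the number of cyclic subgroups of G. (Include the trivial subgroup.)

10

Each element a generates a cyclic subgroup ⟨a⟩; distinct elements may generate the same one (a cyclic group of order d has φ(d) generators).
Cyclic subgroups by order — order 1: 1; order 2: 1; order 3: 4; order 6: 4.
Total: 10.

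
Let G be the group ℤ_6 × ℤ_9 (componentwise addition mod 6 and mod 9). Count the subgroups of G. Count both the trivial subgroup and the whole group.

|G| = 54, so by Lagrange every subgroup order divides 54. Divisors: 1, 2, 3, 6, 9, 18, 27, 54.
Subgroups by order — order 1: 1; order 2: 1; order 3: 4; order 6: 4; order 9: 4; order 18: 4; order 27: 1; order 54: 1.
Total: 1 + 1 + 4 + 4 + 4 + 4 + 1 + 1 = 20.

20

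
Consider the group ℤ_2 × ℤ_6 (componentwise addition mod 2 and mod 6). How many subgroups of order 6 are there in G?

3

|G| = 12 and 6 | 12, so subgroups of order 6 are possible by Lagrange.
The subgroups of order 6 are: {(0,0), (0,1), (0,2), (0,3), (0,4), (0,5)}; {(0,0), (0,2), (0,4), (1,0), (1,2), (1,4)}; {(0,0), (0,2), (0,4), (1,1), (1,3), (1,5)}.
So G has 3 subgroups of order 6.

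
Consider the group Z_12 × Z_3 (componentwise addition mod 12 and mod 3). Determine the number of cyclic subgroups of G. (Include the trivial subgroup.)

A cyclic subgroup of order d is generated by each of its φ(d) elements of order d, so the cyclic subgroups of order d number (#elements of order d)/φ(d).
Cyclic subgroups by order — order 1: 1; order 2: 1; order 3: 4; order 4: 1; order 6: 4; order 12: 4.
Total: 15.

15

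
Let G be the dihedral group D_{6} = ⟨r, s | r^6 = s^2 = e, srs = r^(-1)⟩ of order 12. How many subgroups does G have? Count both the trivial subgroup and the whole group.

16

|G| = 12, so by Lagrange every subgroup order divides 12. Divisors: 1, 2, 3, 4, 6, 12.
Subgroups by order — order 1: 1; order 2: 7; order 3: 1; order 4: 3; order 6: 3; order 12: 1.
Total: 1 + 7 + 1 + 3 + 3 + 1 = 16.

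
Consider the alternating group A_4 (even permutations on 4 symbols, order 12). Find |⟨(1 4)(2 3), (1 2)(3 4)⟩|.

4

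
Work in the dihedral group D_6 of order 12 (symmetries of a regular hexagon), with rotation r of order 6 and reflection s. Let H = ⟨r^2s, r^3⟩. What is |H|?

4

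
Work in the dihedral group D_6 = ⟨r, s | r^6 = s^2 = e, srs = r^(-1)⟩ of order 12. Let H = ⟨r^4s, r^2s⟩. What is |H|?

|⟨r^4s⟩| = 2 and |⟨r^2s⟩| = 2, so |H| is a multiple of lcm(2, 2) = 2 and divides |G| = 12.
Closing under the operation: H = {e, r^2, r^4, s, r^2s, r^4s}, so |H| = 6.

6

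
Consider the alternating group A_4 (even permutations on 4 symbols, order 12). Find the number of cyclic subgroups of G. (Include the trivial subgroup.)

Each element a generates a cyclic subgroup ⟨a⟩; distinct elements may generate the same one (a cyclic group of order d has φ(d) generators).
Cyclic subgroups by order — order 1: 1; order 2: 3; order 3: 4.
Total: 8.

8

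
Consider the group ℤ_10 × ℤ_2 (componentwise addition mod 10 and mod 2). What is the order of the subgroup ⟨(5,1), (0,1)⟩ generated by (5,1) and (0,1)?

4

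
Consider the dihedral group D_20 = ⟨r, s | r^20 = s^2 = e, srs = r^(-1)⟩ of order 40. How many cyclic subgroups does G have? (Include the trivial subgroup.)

A cyclic subgroup of order d is generated by each of its φ(d) elements of order d, so the cyclic subgroups of order d number (#elements of order d)/φ(d).
Cyclic subgroups by order — order 1: 1; order 2: 21; order 4: 1; order 5: 1; order 10: 1; order 20: 1.
Total: 26.

26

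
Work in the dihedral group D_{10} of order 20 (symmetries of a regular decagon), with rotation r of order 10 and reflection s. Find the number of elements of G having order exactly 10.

4

The elements of order 10 are: r, r^3, r^7, r^9.
That's 4.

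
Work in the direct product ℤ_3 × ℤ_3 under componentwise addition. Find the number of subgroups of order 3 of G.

|G| = 9 and 3 | 9, so subgroups of order 3 are possible by Lagrange.
The subgroups of order 3 are: {(0,0), (0,1), (0,2)}; {(0,0), (1,0), (2,0)}; {(0,0), (1,1), (2,2)}; {(0,0), (1,2), (2,1)}.
So G has 4 subgroups of order 3.

4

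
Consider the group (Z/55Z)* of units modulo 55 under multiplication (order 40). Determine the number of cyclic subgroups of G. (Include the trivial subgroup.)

12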